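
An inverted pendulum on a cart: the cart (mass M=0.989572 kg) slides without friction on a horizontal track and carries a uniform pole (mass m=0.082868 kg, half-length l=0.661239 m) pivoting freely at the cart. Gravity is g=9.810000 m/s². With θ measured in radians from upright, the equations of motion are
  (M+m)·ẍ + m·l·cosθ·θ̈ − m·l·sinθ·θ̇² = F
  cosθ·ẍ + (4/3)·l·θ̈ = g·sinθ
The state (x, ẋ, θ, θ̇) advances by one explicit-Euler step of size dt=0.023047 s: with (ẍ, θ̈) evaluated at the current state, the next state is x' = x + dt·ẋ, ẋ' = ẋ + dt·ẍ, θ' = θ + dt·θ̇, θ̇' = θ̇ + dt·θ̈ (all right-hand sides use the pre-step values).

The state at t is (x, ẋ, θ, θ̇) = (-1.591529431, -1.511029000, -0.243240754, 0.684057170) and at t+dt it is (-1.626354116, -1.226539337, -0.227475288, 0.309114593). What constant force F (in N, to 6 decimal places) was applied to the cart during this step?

ẍ = (ẋ'−ẋ)/dt = (-1.226539337−-1.511029000)/0.023047 = 12.343891
θ̈ = (θ̇'−θ̇)/dt = (0.309114593−0.684057170)/0.023047 = -16.268607
sinθ=-0.240849, cosθ=0.970563
F = (M+m)·ẍ + m·l·cosθ·θ̈ − m·l·sinθ·θ̇² = 13.238083 + -0.865205 − -0.006176 = 12.379053

F = 12.379053 N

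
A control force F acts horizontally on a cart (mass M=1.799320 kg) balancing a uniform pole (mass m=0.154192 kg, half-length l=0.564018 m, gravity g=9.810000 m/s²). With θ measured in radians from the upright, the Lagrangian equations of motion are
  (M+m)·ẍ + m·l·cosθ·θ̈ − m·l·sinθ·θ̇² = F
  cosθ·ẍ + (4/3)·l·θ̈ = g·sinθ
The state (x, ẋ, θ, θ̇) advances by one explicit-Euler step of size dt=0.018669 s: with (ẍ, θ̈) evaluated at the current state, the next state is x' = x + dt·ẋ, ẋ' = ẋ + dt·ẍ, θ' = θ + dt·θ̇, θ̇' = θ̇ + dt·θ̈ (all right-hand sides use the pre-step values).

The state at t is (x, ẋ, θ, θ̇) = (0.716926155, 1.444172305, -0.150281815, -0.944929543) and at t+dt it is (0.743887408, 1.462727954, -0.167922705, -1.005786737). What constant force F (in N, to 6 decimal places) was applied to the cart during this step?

ẍ = (ẋ'−ẋ)/dt = (1.462727954−1.444172305)/0.018669 = 0.993928
θ̈ = (θ̇'−θ̇)/dt = (-1.005786737−-0.944929543)/0.018669 = -3.259799
sinθ=-0.149717, cosθ=0.988729
F = (M+m)·ẍ + m·l·cosθ·θ̈ − m·l·sinθ·θ̇² = 1.941651 + -0.280300 − -0.011626 = 1.672977

F = 1.672977 N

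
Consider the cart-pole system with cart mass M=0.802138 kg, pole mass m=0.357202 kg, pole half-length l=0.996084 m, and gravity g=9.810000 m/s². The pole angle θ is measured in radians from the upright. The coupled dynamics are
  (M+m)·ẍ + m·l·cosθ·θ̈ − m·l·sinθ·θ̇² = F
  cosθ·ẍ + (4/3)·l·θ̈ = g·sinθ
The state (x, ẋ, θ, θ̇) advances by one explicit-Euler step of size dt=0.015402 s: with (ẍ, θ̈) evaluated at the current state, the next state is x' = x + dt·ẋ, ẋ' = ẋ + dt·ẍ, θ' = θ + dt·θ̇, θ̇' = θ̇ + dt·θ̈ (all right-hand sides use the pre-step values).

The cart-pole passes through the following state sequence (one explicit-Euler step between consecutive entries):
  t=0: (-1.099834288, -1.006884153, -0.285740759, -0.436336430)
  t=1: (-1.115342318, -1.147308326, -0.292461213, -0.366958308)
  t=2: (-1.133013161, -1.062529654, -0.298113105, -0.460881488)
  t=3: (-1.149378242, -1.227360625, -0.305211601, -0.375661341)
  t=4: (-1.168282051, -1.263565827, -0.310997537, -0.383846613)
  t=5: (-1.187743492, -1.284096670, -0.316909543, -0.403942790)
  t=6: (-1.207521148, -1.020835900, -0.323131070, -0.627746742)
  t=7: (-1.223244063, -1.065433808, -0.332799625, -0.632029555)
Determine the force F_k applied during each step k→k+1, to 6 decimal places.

step 0→1:
  ẍ = (ẋ'−ẋ)/dt = (-1.147308326−-1.006884153)/0.015402 = -9.117269
  θ̈ = (θ̇'−θ̇)/dt = (-0.366958308−-0.436336430)/0.015402 = 4.504488
  sinθ=-0.281868, cosθ=0.959453
  F = (M+m)·ẍ + m·l·cosθ·θ̈ − m·l·sinθ·θ̇² = -10.570014 + 1.537726 − -0.019094 = -9.013194
step 1→2:
  ẍ = (ẋ'−ẋ)/dt = (-1.062529654−-1.147308326)/0.015402 = 5.504394
  θ̈ = (θ̇'−θ̇)/dt = (-0.460881488−-0.366958308)/0.015402 = -6.098116
  sinθ=-0.288310, cosθ=0.957537
  F = (M+m)·ẍ + m·l·cosθ·θ̈ − m·l·sinθ·θ̇² = 6.381464 + -2.077596 − -0.013813 = 4.317681
step 2→3:
  ẍ = (ẋ'−ẋ)/dt = (-1.227360625−-1.062529654)/0.015402 = -10.701920
  θ̈ = (θ̇'−θ̇)/dt = (-0.375661341−-0.460881488)/0.015402 = 5.533057
  sinθ=-0.293717, cosθ=0.955892
  F = (M+m)·ẍ + m·l·cosθ·θ̈ − m·l·sinθ·θ̇² = -12.407164 + 1.881846 − -0.022198 = -10.503120
step 3→4:
  ẍ = (ẋ'−ẋ)/dt = (-1.263565827−-1.227360625)/0.015402 = -2.350682
  θ̈ = (θ̇'−θ̇)/dt = (-0.383846613−-0.375661341)/0.015402 = -0.531442
  sinθ=-0.300495, cosθ=0.953783
  F = (M+m)·ẍ + m·l·cosθ·θ̈ − m·l·sinθ·θ̇² = -2.725240 + -0.180350 − -0.015088 = -2.890501
step 4→5:
  ẍ = (ẋ'−ẋ)/dt = (-1.284096670−-1.263565827)/0.015402 = -1.332998
  θ̈ = (θ̇'−θ̇)/dt = (-0.403942790−-0.383846613)/0.015402 = -1.304777
  sinθ=-0.306008, cosθ=0.952029
  F = (M+m)·ẍ + m·l·cosθ·θ̈ − m·l·sinθ·θ̇² = -1.545398 + -0.441974 − -0.016042 = -1.971330
step 5→6:
  ẍ = (ẋ'−ẋ)/dt = (-1.020835900−-1.284096670)/0.015402 = 17.092635
  θ̈ = (θ̇'−θ̇)/dt = (-0.627746742−-0.403942790)/0.015402 = -14.530837
  sinθ=-0.311631, cosθ=0.950203
  F = (M+m)·ẍ + m·l·cosθ·θ̈ − m·l·sinθ·θ̇² = 19.816176 + -4.912662 − -0.018092 = 14.921606
step 6→7:
  ẍ = (ẋ'−ẋ)/dt = (-1.065433808−-1.020835900)/0.015402 = -2.895592
  θ̈ = (θ̇'−θ̇)/dt = (-0.632029555−-0.627746742)/0.015402 = -0.278069
  sinθ=-0.317537, cosθ=0.948246
  F = (M+m)·ẍ + m·l·cosθ·θ̈ − m·l·sinθ·θ̇² = -3.356976 + -0.093817 − -0.044522 = -3.406271

F_0 = -9.013194 N
F_1 = 4.317681 N
F_2 = -10.503120 N
F_3 = -2.890501 N
F_4 = -1.971330 N
F_5 = 14.921606 N
F_6 = -3.406271 N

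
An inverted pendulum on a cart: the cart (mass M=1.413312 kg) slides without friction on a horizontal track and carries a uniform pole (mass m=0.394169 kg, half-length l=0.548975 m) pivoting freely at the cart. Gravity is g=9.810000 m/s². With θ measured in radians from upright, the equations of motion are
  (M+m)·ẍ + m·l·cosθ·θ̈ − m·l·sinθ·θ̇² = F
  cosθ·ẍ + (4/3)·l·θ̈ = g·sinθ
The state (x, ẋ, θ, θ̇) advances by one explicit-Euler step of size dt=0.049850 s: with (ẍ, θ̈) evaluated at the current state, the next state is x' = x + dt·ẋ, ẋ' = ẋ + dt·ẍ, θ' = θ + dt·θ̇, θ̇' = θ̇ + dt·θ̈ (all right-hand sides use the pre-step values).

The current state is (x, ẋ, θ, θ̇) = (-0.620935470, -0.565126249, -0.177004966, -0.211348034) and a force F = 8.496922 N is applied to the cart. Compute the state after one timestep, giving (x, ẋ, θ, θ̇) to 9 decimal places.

(-0.649107014, -0.270228669, -0.187540665, -0.725577907)

sinθ=-0.176082130, cosθ=0.984375479
temp = (F + m·l·θ̇²·sinθ)/(M+m) = (8.496922 + -0.001701950)/1.807481 = 4.700032836
θ̈ = (g·sinθ − cosθ·temp)/(l·(4/3 − m·cos²θ/(M+m))) = -10.315544092
ẍ = temp − m·l·θ̈·cosθ/(M+m) = 5.915698691
Euler: x'=-0.620935470+0.049850·-0.565126249=-0.649107014, ẋ'=-0.565126249+0.049850·5.915698691=-0.270228669
       θ'=-0.177004966+0.049850·-0.211348034=-0.187540665, θ̇'=-0.211348034+0.049850·-10.315544092=-0.725577907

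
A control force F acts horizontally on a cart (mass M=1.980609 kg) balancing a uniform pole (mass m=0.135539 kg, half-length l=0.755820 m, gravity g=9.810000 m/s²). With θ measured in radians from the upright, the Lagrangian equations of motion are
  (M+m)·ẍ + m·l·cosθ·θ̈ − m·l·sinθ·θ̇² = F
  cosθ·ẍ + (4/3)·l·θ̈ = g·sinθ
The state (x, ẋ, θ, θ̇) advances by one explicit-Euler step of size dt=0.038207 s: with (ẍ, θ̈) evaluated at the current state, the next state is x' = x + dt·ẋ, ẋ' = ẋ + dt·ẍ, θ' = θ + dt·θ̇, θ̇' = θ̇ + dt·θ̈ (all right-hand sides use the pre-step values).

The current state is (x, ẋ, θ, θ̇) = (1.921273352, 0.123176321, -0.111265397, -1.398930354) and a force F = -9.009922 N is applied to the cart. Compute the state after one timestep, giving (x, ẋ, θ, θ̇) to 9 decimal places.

(1.925979550, -0.045936254, -0.164714329, -1.273454660)

sinθ=-0.111035962, cosθ=0.993816389
temp = (F + m·l·θ̇²·sinθ)/(M+m) = (-9.009922 + -0.022260684)/2.116148 = -4.268218803
θ̈ = (g·sinθ − cosθ·temp)/(l·(4/3 − m·cos²θ/(M+m))) = 3.284102222
ẍ = temp − m·l·θ̈·cosθ/(M+m) = -4.426219659
Euler: x'=1.921273352+0.038207·0.123176321=1.925979550, ẋ'=0.123176321+0.038207·-4.426219659=-0.045936254
       θ'=-0.111265397+0.038207·-1.398930354=-0.164714329, θ̇'=-1.398930354+0.038207·3.284102222=-1.273454660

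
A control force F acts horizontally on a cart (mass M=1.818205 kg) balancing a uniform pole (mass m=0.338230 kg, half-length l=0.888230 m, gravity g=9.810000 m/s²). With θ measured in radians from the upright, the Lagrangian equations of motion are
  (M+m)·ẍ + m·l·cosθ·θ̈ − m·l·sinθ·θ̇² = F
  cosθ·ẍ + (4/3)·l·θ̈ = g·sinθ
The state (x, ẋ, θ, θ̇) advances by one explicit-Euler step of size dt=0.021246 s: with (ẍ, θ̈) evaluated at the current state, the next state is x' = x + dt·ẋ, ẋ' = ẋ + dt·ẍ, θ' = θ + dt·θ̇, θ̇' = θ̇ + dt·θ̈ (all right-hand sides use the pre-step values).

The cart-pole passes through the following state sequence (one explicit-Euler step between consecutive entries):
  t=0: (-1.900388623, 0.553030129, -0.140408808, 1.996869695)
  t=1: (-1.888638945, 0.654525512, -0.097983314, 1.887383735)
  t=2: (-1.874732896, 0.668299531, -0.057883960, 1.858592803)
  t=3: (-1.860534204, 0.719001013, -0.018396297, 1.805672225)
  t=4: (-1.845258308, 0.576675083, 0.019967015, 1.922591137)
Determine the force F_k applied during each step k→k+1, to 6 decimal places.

step 0→1:
  ẍ = (ẋ'−ẋ)/dt = (0.654525512−0.553030129)/0.021246 = 4.777153
  θ̈ = (θ̇'−θ̇)/dt = (1.887383735−1.996869695)/0.021246 = -5.153251
  sinθ=-0.139948, cosθ=0.990159
  F = (M+m)·ẍ + m·l·cosθ·θ̈ − m·l·sinθ·θ̇² = 10.301619 + -1.532935 − -0.167650 = 8.936334
step 1→2:
  ẍ = (ẋ'−ẋ)/dt = (0.668299531−0.654525512)/0.021246 = 0.648311
  θ̈ = (θ̇'−θ̇)/dt = (1.858592803−1.887383735)/0.021246 = -1.355122
  sinθ=-0.097827, cosθ=0.995203
  F = (M+m)·ẍ + m·l·cosθ·θ̈ − m·l·sinθ·θ̇² = 1.398041 + -0.405161 − -0.104692 = 1.097572
step 2→3:
  ẍ = (ẋ'−ẋ)/dt = (0.719001013−0.668299531)/0.021246 = 2.386401
  θ̈ = (θ̇'−θ̇)/dt = (1.805672225−1.858592803)/0.021246 = -2.490849
  sinθ=-0.057852, cosθ=0.998325
  F = (M+m)·ẍ + m·l·cosθ·θ̈ − m·l·sinθ·θ̇² = 5.146119 + -0.747063 − -0.060037 = 4.459094
step 3→4:
  ẍ = (ẋ'−ẋ)/dt = (0.576675083−0.719001013)/0.021246 = -6.698952
  θ̈ = (θ̇'−θ̇)/dt = (1.922591137−1.805672225)/0.021246 = 5.503102
  sinθ=-0.018395, cosθ=0.999831
  F = (M+m)·ẍ + m·l·cosθ·θ̈ − m·l·sinθ·θ̇² = -14.445854 + 1.652995 − -0.018019 = -12.774840

F_0 = 8.936334 N
F_1 = 1.097572 N
F_2 = 4.459094 N
F_3 = -12.774840 N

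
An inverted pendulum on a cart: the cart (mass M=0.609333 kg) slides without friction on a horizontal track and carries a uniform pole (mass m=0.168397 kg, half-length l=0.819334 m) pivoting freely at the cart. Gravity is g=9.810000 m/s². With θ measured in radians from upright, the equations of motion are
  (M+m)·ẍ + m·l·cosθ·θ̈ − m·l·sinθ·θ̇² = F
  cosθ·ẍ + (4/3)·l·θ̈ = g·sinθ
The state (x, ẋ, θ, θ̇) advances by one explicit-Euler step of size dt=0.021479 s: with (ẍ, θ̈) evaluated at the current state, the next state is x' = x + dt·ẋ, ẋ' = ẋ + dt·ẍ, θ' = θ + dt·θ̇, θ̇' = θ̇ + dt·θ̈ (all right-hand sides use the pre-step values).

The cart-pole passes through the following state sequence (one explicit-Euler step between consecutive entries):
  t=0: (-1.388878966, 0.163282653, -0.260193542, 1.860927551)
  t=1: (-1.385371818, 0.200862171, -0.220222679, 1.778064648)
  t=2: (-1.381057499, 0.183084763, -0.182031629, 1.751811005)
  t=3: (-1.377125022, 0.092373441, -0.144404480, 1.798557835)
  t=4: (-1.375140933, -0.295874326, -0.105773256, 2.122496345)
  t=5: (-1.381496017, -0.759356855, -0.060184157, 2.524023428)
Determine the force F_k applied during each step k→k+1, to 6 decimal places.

F_0 = 0.969271 N
F_1 = -0.712983 N
F_2 = -2.912579 N
F_3 = -11.934574 N
F_4 = -14.151698 N

step 0→1:
  ẍ = (ẋ'−ẋ)/dt = (0.200862171−0.163282653)/0.021479 = 1.749593
  θ̈ = (θ̇'−θ̇)/dt = (1.778064648−1.860927551)/0.021479 = -3.857857
  sinθ=-0.257268, cosθ=0.966340
  F = (M+m)·ẍ + m·l·cosθ·θ̈ − m·l·sinθ·θ̇² = 1.360711 + -0.514365 − -0.122925 = 0.969271
step 1→2:
  ẍ = (ẋ'−ẋ)/dt = (0.183084763−0.200862171)/0.021479 = -0.827665
  θ̈ = (θ̇'−θ̇)/dt = (1.751811005−1.778064648)/0.021479 = -1.222294
  sinθ=-0.218447, cosθ=0.975849
  F = (M+m)·ẍ + m·l·cosθ·θ̈ − m·l·sinθ·θ̇² = -0.643700 + -0.164571 − -0.095288 = -0.712983
step 2→3:
  ẍ = (ẋ'−ẋ)/dt = (0.092373441−0.183084763)/0.021479 = -4.223256
  θ̈ = (θ̇'−θ̇)/dt = (1.798557835−1.751811005)/0.021479 = 2.176397
  sinθ=-0.181028, cosθ=0.983478
  F = (M+m)·ẍ + m·l·cosθ·θ̈ − m·l·sinθ·θ̇² = -3.284553 + 0.295324 − -0.076651 = -2.912579
step 3→4:
  ẍ = (ẋ'−ẋ)/dt = (-0.295874326−0.092373441)/0.021479 = -18.075691
  θ̈ = (θ̇'−θ̇)/dt = (2.122496345−1.798557835)/0.021479 = 15.081638
  sinθ=-0.143903, cosθ=0.989592
  F = (M+m)·ẍ + m·l·cosθ·θ̈ − m·l·sinθ·θ̇² = -14.058007 + 2.059207 − -0.064227 = -11.934574
step 4→5:
  ẍ = (ẋ'−ẋ)/dt = (-0.759356855−-0.295874326)/0.021479 = -21.578404
  θ̈ = (θ̇'−θ̇)/dt = (2.524023428−2.122496345)/0.021479 = 18.693937
  sinθ=-0.105576, cosθ=0.994411
  F = (M+m)·ẍ + m·l·cosθ·θ̈ − m·l·sinθ·θ̇² = -16.782172 + 2.564851 − -0.065623 = -14.151698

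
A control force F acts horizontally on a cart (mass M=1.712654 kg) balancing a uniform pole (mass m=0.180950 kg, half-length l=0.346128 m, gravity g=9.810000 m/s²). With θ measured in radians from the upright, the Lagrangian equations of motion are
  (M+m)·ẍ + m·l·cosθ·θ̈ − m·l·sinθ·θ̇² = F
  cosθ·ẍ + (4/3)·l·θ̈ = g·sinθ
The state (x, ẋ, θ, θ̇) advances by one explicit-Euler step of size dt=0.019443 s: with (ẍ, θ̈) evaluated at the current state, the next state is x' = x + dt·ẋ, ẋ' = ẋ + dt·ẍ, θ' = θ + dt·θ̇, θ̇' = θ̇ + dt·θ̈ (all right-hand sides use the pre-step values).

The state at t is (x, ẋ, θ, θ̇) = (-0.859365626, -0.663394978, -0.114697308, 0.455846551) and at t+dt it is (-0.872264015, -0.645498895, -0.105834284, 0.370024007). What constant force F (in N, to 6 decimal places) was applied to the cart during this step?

ẍ = (ẋ'−ẋ)/dt = (-0.645498895−-0.663394978)/0.019443 = 0.920438
θ̈ = (θ̇'−θ̇)/dt = (0.370024007−0.455846551)/0.019443 = -4.414059
sinθ=-0.114446, cosθ=0.993429
F = (M+m)·ẍ + m·l·cosθ·θ̈ − m·l·sinθ·θ̇² = 1.742946 + -0.274644 − -0.001489 = 1.469791

F = 1.469791 N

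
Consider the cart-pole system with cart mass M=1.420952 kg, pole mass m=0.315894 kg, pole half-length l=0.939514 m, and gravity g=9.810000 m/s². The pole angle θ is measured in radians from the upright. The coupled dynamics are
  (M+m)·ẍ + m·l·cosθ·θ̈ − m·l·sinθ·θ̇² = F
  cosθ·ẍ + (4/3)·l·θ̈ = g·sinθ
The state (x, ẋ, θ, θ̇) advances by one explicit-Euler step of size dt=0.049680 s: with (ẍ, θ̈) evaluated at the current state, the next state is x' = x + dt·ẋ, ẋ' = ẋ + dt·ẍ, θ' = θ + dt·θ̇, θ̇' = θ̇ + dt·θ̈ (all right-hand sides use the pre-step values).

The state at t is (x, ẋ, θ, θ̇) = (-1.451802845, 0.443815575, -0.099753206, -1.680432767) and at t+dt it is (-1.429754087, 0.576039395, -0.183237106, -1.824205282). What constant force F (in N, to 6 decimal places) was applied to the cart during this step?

F = 3.851473 N

ẍ = (ẋ'−ẋ)/dt = (0.576039395−0.443815575)/0.049680 = 2.661510
θ̈ = (θ̇'−θ̇)/dt = (-1.824205282−-1.680432767)/0.049680 = -2.893972
sinθ=-0.099588, cosθ=0.995029
F = (M+m)·ẍ + m·l·cosθ·θ̈ − m·l·sinθ·θ̇² = 4.622633 + -0.854623 − -0.083463 = 3.851473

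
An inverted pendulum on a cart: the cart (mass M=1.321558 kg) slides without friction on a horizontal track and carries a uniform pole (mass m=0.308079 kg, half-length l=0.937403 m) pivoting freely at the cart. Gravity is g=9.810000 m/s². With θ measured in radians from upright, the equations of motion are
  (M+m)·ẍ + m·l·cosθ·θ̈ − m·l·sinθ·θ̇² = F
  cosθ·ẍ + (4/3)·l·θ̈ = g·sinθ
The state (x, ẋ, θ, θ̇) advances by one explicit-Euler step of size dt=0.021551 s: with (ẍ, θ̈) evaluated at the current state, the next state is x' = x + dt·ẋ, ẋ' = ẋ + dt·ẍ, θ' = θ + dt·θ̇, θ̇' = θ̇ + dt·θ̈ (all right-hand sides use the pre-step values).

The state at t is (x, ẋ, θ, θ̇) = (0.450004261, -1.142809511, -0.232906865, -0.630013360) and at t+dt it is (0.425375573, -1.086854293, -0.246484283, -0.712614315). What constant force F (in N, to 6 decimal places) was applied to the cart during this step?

F = 3.180654 N

ẍ = (ẋ'−ẋ)/dt = (-1.086854293−-1.142809511)/0.021551 = 2.596409
θ̈ = (θ̇'−θ̇)/dt = (-0.712614315−-0.630013360)/0.021551 = -3.832813
sinθ=-0.230807, cosθ=0.973000
F = (M+m)·ẍ + m·l·cosθ·θ̈ − m·l·sinθ·θ̇² = 4.231205 + -1.077008 − -0.026457 = 3.180654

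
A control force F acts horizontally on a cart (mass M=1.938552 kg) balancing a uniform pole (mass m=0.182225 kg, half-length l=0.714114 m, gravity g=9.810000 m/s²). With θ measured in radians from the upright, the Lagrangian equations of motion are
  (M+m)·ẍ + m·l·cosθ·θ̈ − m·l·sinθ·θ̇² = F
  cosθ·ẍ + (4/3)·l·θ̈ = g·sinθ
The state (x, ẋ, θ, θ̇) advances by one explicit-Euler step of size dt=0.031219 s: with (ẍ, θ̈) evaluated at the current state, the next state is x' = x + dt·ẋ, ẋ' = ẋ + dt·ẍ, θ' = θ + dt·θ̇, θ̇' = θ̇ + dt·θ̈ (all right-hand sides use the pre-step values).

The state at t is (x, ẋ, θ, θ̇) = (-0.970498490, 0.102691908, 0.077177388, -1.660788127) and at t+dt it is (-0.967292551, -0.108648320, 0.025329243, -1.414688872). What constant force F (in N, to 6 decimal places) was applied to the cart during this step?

ẍ = (ẋ'−ẋ)/dt = (-0.108648320−0.102691908)/0.031219 = -6.769603
θ̈ = (θ̇'−θ̇)/dt = (-1.414688872−-1.660788127)/0.031219 = 7.882996
sinθ=0.077101, cosθ=0.997023
F = (M+m)·ẍ + m·l·cosθ·θ̈ − m·l·sinθ·θ̇² = -14.356818 + 1.022756 − 0.027673 = -13.361735

F = -13.361735 N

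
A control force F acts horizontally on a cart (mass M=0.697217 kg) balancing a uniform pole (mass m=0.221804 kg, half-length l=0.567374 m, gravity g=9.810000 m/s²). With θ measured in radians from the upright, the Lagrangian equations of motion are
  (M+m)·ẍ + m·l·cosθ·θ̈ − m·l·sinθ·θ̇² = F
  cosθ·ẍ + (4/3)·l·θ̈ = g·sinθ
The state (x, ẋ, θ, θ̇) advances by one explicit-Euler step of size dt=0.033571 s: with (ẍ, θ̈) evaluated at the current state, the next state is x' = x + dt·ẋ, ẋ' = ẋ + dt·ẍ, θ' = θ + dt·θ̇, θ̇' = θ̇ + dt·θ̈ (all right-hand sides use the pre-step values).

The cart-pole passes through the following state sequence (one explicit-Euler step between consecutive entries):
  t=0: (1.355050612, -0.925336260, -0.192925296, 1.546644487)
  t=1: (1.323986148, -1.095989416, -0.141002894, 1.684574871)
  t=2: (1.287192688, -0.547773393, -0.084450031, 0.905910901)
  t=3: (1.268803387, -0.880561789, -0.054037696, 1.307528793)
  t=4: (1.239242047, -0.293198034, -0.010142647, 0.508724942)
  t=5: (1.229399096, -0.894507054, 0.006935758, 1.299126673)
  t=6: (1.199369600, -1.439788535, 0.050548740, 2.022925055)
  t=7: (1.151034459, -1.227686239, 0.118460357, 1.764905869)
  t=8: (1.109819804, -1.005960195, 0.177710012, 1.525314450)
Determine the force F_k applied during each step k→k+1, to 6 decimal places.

step 0→1:
  ẍ = (ẋ'−ẋ)/dt = (-1.095989416−-0.925336260)/0.033571 = -5.083350
  θ̈ = (θ̇'−θ̇)/dt = (1.684574871−1.546644487)/0.033571 = 4.108617
  sinθ=-0.191731, cosθ=0.981448
  F = (M+m)·ẍ + m·l·cosθ·θ̈ − m·l·sinθ·θ̇² = -4.671706 + 0.507460 − -0.057718 = -4.106528
step 1→2:
  ẍ = (ẋ'−ẋ)/dt = (-0.547773393−-1.095989416)/0.033571 = 16.330047
  θ̈ = (θ̇'−θ̇)/dt = (0.905910901−1.684574871)/0.033571 = -23.194542
  sinθ=-0.140536, cosθ=0.990076
  F = (M+m)·ẍ + m·l·cosθ·θ̈ − m·l·sinθ·θ̇² = 15.007657 + -2.889967 − -0.050189 = 12.167878
step 2→3:
  ẍ = (ẋ'−ẋ)/dt = (-0.880561789−-0.547773393)/0.033571 = -9.912972
  θ̈ = (θ̇'−θ̇)/dt = (1.307528793−0.905910901)/0.033571 = 11.963239
  sinθ=-0.084350, cosθ=0.996436
  F = (M+m)·ẍ + m·l·cosθ·θ̈ − m·l·sinθ·θ̇² = -9.110230 + 1.500158 − -0.008712 = -7.601360
step 3→4:
  ẍ = (ẋ'−ẋ)/dt = (-0.293198034−-0.880561789)/0.033571 = 17.496165
  θ̈ = (θ̇'−θ̇)/dt = (0.508724942−1.307528793)/0.033571 = -23.794461
  sinθ=-0.054011, cosθ=0.998540
  F = (M+m)·ẍ + m·l·cosθ·θ̈ − m·l·sinθ·θ̇² = 16.079343 + -2.990063 − -0.011621 = 13.100901
step 4→5:
  ẍ = (ẋ'−ẋ)/dt = (-0.894507054−-0.293198034)/0.033571 = -17.911561
  θ̈ = (θ̇'−θ̇)/dt = (1.299126673−0.508724942)/0.033571 = 23.544182
  sinθ=-0.010142, cosθ=0.999949
  F = (M+m)·ẍ + m·l·cosθ·θ̈ − m·l·sinθ·θ̇² = -16.461101 + 2.962785 − -0.000330 = -13.497986
step 5→6:
  ẍ = (ẋ'−ẋ)/dt = (-1.439788535−-0.894507054)/0.033571 = -16.242634
  θ̈ = (θ̇'−θ̇)/dt = (2.022925055−1.299126673)/0.033571 = 21.560227
  sinθ=0.006936, cosθ=0.999976
  F = (M+m)·ẍ + m·l·cosθ·θ̈ − m·l·sinθ·θ̇² = -14.927322 + 2.713199 − 0.001473 = -12.215596
step 6→7:
  ẍ = (ẋ'−ẋ)/dt = (-1.227686239−-1.439788535)/0.033571 = 6.318021
  θ̈ = (θ̇'−θ̇)/dt = (1.764905869−2.022925055)/0.033571 = -7.685776
  sinθ=0.050527, cosθ=0.998723
  F = (M+m)·ẍ + m·l·cosθ·θ̈ − m·l·sinθ·θ̇² = 5.806394 + -0.965987 − 0.026021 = 4.814386
step 7→8:
  ẍ = (ẋ'−ẋ)/dt = (-1.005960195−-1.227686239)/0.033571 = 6.604690
  θ̈ = (θ̇'−θ̇)/dt = (1.525314450−1.764905869)/0.033571 = -7.136857
  sinθ=0.118183, cosθ=0.992992
  F = (M+m)·ẍ + m·l·cosθ·θ̈ − m·l·sinθ·θ̇² = 6.069849 + -0.891849 − 0.046327 = 5.131672

F_0 = -4.106528 N
F_1 = 12.167878 N
F_2 = -7.601360 N
F_3 = 13.100901 N
F_4 = -13.497986 N
F_5 = -12.215596 N
F_6 = 4.814386 N
F_7 = 5.131672 N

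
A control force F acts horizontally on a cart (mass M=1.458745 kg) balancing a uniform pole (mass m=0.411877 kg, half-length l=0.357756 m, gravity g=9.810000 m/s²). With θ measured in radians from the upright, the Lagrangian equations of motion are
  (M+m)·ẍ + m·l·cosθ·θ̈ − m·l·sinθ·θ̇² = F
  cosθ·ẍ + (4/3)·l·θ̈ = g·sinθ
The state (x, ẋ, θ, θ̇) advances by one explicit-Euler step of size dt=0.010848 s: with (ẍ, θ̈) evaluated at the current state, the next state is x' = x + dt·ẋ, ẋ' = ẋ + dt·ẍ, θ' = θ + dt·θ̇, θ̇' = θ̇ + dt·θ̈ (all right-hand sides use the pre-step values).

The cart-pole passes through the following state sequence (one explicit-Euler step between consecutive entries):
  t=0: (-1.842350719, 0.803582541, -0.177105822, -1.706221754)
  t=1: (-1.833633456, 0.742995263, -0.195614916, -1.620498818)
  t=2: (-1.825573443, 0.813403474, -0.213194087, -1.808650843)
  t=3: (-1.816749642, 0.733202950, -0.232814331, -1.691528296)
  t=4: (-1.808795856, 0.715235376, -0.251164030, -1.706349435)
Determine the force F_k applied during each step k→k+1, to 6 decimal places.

step 0→1:
  ẍ = (ẋ'−ẋ)/dt = (0.742995263−0.803582541)/0.010848 = -5.585110
  θ̈ = (θ̇'−θ̇)/dt = (-1.620498818−-1.706221754)/0.010848 = 7.902188
  sinθ=-0.176181, cosθ=0.984358
  F = (M+m)·ẍ + m·l·cosθ·θ̈ − m·l·sinθ·θ̇² = -10.447630 + 1.146185 − -0.075576 = -9.225869
step 1→2:
  ẍ = (ẋ'−ẋ)/dt = (0.813403474−0.742995263)/0.010848 = 6.490432
  θ̈ = (θ̇'−θ̇)/dt = (-1.808650843−-1.620498818)/0.010848 = -17.344398
  sinθ=-0.194370, cosθ=0.980928
  F = (M+m)·ẍ + m·l·cosθ·θ̈ − m·l·sinθ·θ̇² = 12.141146 + -2.506981 − -0.075211 = 9.709376
step 2→3:
  ẍ = (ẋ'−ẋ)/dt = (0.733202950−0.813403474)/0.010848 = -7.393116
  θ̈ = (θ̇'−θ̇)/dt = (-1.691528296−-1.808650843)/0.010848 = 10.796695
  sinθ=-0.211583, cosθ=0.977360
  F = (M+m)·ẍ + m·l·cosθ·θ̈ − m·l·sinθ·θ̇² = -13.829726 + 1.554891 − -0.101987 = -12.172848
step 3→4:
  ẍ = (ẋ'−ẋ)/dt = (0.715235376−0.733202950)/0.010848 = -1.656303
  θ̈ = (θ̇'−θ̇)/dt = (-1.706349435−-1.691528296)/0.010848 = -1.366255
  sinθ=-0.230717, cosθ=0.973021
  F = (M+m)·ẍ + m·l·cosθ·θ̈ − m·l·sinθ·θ̇² = -3.098317 + -0.195888 − -0.097273 = -3.196932

F_0 = -9.225869 N
F_1 = 9.709376 N
F_2 = -12.172848 N
F_3 = -3.196932 N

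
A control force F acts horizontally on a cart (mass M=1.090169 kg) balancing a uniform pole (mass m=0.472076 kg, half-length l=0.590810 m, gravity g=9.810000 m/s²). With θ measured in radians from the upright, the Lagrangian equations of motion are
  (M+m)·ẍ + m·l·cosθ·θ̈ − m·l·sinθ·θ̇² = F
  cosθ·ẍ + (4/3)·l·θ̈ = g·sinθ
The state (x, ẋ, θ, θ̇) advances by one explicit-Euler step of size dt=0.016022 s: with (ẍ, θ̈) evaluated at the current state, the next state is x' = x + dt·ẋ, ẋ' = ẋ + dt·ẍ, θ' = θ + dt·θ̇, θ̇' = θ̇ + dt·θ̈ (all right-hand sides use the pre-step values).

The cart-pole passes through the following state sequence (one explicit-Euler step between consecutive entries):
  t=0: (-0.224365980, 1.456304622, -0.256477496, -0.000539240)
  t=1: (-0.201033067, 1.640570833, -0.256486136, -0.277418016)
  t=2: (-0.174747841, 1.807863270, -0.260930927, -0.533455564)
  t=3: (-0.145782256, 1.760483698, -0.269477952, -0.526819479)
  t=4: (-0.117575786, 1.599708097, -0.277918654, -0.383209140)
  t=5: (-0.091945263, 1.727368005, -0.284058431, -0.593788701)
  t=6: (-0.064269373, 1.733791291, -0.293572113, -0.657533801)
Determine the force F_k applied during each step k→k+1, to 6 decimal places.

F_0 = 13.304924 N
F_1 = 12.006262 N
F_2 = -4.487719 N
F_3 = -13.246304 N
F_4 = 8.933814 N
F_5 = -0.411321 N

step 0→1:
  ẍ = (ẋ'−ẋ)/dt = (1.640570833−1.456304622)/0.016022 = 11.500825
  θ̈ = (θ̇'−θ̇)/dt = (-0.277418016−-0.000539240)/0.016022 = -17.281162
  sinθ=-0.253675, cosθ=0.967290
  F = (M+m)·ẍ + m·l·cosθ·θ̈ − m·l·sinθ·θ̇² = 17.967106 + -4.662182 − -0.000000 = 13.304924
step 1→2:
  ẍ = (ẋ'−ẋ)/dt = (1.807863270−1.640570833)/0.016022 = 10.441420
  θ̈ = (θ̇'−θ̇)/dt = (-0.533455564−-0.277418016)/0.016022 = -15.980374
  sinθ=-0.253683, cosθ=0.967287
  F = (M+m)·ẍ + m·l·cosθ·θ̈ − m·l·sinθ·θ̇² = 16.312057 + -4.311240 − -0.005445 = 12.006262
step 2→3:
  ẍ = (ẋ'−ẋ)/dt = (1.760483698−1.807863270)/0.016022 = -2.957157
  θ̈ = (θ̇'−θ̇)/dt = (-0.526819479−-0.533455564)/0.016022 = 0.414186
  sinθ=-0.257980, cosθ=0.966150
  F = (M+m)·ẍ + m·l·cosθ·θ̈ − m·l·sinθ·θ̇² = -4.619804 + 0.111609 − -0.020476 = -4.487719
step 3→4:
  ẍ = (ẋ'−ẋ)/dt = (1.599708097−1.760483698)/0.016022 = -10.034677
  θ̈ = (θ̇'−θ̇)/dt = (-0.383209140−-0.526819479)/0.016022 = 8.963322
  sinθ=-0.266228, cosθ=0.963910
  F = (M+m)·ẍ + m·l·cosθ·θ̈ − m·l·sinθ·θ̇² = -15.676625 + 2.409712 − -0.020608 = -13.246304
step 4→5:
  ẍ = (ẋ'−ẋ)/dt = (1.727368005−1.599708097)/0.016022 = 7.967789
  θ̈ = (θ̇'−θ̇)/dt = (-0.593788701−-0.383209140)/0.016022 = -13.143151
  sinθ=-0.274355, cosθ=0.961629
  F = (M+m)·ẍ + m·l·cosθ·θ̈ − m·l·sinθ·θ̇² = 12.447638 + -3.525061 − -0.011237 = 8.933814
step 5→6:
  ẍ = (ẋ'−ẋ)/dt = (1.733791291−1.727368005)/0.016022 = 0.400904
  θ̈ = (θ̇'−θ̇)/dt = (-0.657533801−-0.593788701)/0.016022 = -3.978598
  sinθ=-0.280254, cosθ=0.959926
  F = (M+m)·ẍ + m·l·cosθ·θ̈ − m·l·sinθ·θ̇² = 0.626310 + -1.065191 − -0.027560 = -0.411321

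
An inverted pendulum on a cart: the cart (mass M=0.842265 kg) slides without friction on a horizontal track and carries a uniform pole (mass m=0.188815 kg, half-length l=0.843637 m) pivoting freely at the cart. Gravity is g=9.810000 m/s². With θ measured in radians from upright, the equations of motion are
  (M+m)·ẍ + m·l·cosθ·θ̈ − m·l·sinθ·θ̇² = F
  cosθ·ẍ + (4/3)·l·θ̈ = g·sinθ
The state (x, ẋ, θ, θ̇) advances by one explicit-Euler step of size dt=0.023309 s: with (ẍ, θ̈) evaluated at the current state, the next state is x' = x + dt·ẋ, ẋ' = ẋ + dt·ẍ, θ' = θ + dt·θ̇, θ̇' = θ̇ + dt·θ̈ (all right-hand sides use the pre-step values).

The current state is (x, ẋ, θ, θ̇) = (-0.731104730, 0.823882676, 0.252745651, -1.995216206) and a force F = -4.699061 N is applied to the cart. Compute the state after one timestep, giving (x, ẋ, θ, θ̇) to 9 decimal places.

(-0.711900849, 0.697342194, 0.206239156, -1.835461454)

sinθ=0.250063319, cosθ=0.968229486
temp = (F + m·l·θ̇²·sinθ)/(M+m) = (-4.699061 + 0.158570366)/1.031080 = -4.403625939
θ̈ = (g·sinθ − cosθ·temp)/(l·(4/3 − m·cos²θ/(M+m))) = 6.853779755
ẍ = temp − m·l·θ̈·cosθ/(M+m) = -5.428824994
Euler: x'=-0.731104730+0.023309·0.823882676=-0.711900849, ẋ'=0.823882676+0.023309·-5.428824994=0.697342194
       θ'=0.252745651+0.023309·-1.995216206=0.206239156, θ̇'=-1.995216206+0.023309·6.853779755=-1.835461454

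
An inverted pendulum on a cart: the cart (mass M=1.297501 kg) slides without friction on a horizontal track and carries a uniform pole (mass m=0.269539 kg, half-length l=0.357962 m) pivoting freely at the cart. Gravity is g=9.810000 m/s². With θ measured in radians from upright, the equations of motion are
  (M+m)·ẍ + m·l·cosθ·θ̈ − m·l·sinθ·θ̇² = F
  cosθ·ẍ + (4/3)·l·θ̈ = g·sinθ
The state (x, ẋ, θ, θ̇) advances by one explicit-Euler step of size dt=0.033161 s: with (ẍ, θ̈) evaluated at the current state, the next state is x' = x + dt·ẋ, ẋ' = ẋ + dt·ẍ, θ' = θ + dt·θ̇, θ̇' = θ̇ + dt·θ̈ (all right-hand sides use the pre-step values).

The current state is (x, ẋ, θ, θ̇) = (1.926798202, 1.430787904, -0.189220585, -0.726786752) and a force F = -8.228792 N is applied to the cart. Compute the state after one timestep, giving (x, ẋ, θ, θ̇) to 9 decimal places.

sinθ=-0.188093449, cosθ=0.982151136
temp = (F + m·l·θ̇²·sinθ)/(M+m) = (-8.228792 + -0.009586194)/1.567040 = -5.257286473
θ̈ = (g·sinθ − cosθ·temp)/(l·(4/3 − m·cos²θ/(M+m))) = 7.940500188
ẍ = temp − m·l·θ̈·cosθ/(M+m) = -5.737467106
Euler: x'=1.926798202+0.033161·1.430787904=1.974244560, ẋ'=1.430787904+0.033161·-5.737467106=1.240527757
       θ'=-0.189220585+0.033161·-0.726786752=-0.213321560, θ̇'=-0.726786752+0.033161·7.940500188=-0.463471825

(1.974244560, 1.240527757, -0.213321560, -0.463471825)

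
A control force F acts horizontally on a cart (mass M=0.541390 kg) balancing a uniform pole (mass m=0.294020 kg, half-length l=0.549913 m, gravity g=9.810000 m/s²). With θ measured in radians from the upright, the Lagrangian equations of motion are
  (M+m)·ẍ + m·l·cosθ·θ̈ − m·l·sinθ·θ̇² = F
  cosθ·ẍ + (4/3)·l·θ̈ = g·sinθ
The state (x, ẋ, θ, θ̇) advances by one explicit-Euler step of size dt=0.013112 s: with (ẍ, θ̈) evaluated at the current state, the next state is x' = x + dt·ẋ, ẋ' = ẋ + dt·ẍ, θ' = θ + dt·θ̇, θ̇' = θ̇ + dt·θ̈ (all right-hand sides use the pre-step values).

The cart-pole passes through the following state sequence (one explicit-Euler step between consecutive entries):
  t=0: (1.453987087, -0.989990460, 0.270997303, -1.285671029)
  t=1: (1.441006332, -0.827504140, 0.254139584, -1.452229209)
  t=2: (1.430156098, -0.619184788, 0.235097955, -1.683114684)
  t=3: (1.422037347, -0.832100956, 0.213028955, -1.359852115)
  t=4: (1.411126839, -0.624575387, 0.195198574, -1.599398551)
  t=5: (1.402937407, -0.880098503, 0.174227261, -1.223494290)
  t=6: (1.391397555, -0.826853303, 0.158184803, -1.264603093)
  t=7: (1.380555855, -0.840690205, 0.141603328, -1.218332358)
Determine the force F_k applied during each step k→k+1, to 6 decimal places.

step 0→1:
  ẍ = (ẋ'−ẋ)/dt = (-0.827504140−-0.989990460)/0.013112 = 12.392184
  θ̈ = (θ̇'−θ̇)/dt = (-1.452229209−-1.285671029)/0.013112 = -12.702729
  sinθ=0.267692, cosθ=0.963504
  F = (M+m)·ẍ + m·l·cosθ·θ̈ − m·l·sinθ·θ̇² = 10.352555 + -1.978890 − 0.071543 = 8.302122
step 1→2:
  ẍ = (ẋ'−ẋ)/dt = (-0.619184788−-0.827504140)/0.013112 = 15.887687
  θ̈ = (θ̇'−θ̇)/dt = (-1.683114684−-1.452229209)/0.013112 = -17.608715
  sinθ=0.251413, cosθ=0.967880
  F = (M+m)·ẍ + m·l·cosθ·θ̈ − m·l·sinθ·θ̇² = 13.272733 + -2.755624 − 0.085729 = 10.431379
step 2→3:
  ẍ = (ẋ'−ẋ)/dt = (-0.832100956−-0.619184788)/0.013112 = -16.238268
  θ̈ = (θ̇'−θ̇)/dt = (-1.359852115−-1.683114684)/0.013112 = 24.653948
  sinθ=0.232938, cosθ=0.972492
  F = (M+m)·ẍ + m·l·cosθ·θ̈ − m·l·sinθ·θ̇² = -13.565611 + 3.876530 − 0.106694 = -9.795775
step 3→4:
  ẍ = (ẋ'−ẋ)/dt = (-0.624575387−-0.832100956)/0.013112 = 15.827148
  θ̈ = (θ̇'−θ̇)/dt = (-1.599398551−-1.359852115)/0.013112 = -18.269252
  sinθ=0.211421, cosθ=0.977395
  F = (M+m)·ẍ + m·l·cosθ·θ̈ − m·l·sinθ·θ̇² = 13.222158 + -2.887100 − 0.063213 = 10.271846
step 4→5:
  ẍ = (ẋ'−ẋ)/dt = (-0.880098503−-0.624575387)/0.013112 = -19.487730
  θ̈ = (θ̇'−θ̇)/dt = (-1.223494290−-1.599398551)/0.013112 = 28.668720
  sinθ=0.193961, cosθ=0.981009
  F = (M+m)·ẍ + m·l·cosθ·θ̈ − m·l·sinθ·θ̇² = -16.280245 + 4.547286 − 0.080223 = -11.813182
step 5→6:
  ẍ = (ẋ'−ẋ)/dt = (-0.826853303−-0.880098503)/0.013112 = 4.060799
  θ̈ = (θ̇'−θ̇)/dt = (-1.264603093−-1.223494290)/0.013112 = -3.135205
  sinθ=0.173347, cosθ=0.984861
  F = (M+m)·ẍ + m·l·cosθ·θ̈ − m·l·sinθ·θ̇² = 3.392432 + -0.499243 − 0.041956 = 2.851234
step 6→7:
  ẍ = (ẋ'−ẋ)/dt = (-0.840690205−-0.826853303)/0.013112 = -1.055285
  θ̈ = (θ̇'−θ̇)/dt = (-1.218332358−-1.264603093)/0.013112 = 3.528885
  sinθ=0.157526, cosθ=0.987515
  F = (M+m)·ẍ + m·l·cosθ·θ̈ − m·l·sinθ·θ̇² = -0.881596 + 0.563446 − 0.040732 = -0.358882

F_0 = 8.302122 N
F_1 = 10.431379 N
F_2 = -9.795775 N
F_3 = 10.271846 N
F_4 = -11.813182 N
F_5 = 2.851234 N
F_6 = -0.358882 N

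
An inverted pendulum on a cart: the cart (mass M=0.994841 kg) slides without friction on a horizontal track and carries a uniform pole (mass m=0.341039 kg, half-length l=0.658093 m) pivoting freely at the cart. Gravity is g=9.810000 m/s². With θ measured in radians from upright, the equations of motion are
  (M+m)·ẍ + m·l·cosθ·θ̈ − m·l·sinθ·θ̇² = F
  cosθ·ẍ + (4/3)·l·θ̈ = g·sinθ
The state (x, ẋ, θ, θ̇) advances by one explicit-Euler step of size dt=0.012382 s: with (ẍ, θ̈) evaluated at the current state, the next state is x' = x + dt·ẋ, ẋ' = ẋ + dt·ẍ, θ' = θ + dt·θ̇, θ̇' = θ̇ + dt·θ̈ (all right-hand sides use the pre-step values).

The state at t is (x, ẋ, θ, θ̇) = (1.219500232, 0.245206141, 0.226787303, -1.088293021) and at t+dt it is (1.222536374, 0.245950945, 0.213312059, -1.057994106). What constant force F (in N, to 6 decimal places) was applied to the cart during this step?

ẍ = (ẋ'−ẋ)/dt = (0.245950945−0.245206141)/0.012382 = 0.060152
θ̈ = (θ̇'−θ̇)/dt = (-1.057994106−-1.088293021)/0.012382 = 2.447013
sinθ=0.224848, cosθ=0.974394
F = (M+m)·ẍ + m·l·cosθ·θ̈ − m·l·sinθ·θ̇² = 0.080356 + 0.535133 − 0.059769 = 0.555721

F = 0.555721 N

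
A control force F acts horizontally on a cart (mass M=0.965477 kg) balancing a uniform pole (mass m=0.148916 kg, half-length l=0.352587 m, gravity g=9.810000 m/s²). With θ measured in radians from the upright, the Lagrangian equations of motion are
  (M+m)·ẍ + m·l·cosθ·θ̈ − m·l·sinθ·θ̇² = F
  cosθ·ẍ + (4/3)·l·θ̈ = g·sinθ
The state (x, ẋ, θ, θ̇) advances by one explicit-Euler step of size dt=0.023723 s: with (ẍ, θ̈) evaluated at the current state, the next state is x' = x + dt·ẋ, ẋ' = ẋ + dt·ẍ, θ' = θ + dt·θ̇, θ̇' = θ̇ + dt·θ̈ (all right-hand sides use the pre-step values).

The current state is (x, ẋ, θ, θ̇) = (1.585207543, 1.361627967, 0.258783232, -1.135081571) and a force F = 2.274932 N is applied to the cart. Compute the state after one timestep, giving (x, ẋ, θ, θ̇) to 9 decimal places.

(1.617509443, 1.409101168, 0.231855692, -1.106019969)

sinθ=0.255904489, cosθ=0.966702070
temp = (F + m·l·θ̇²·sinθ)/(M+m) = (2.274932 + 0.017311700)/1.114393 = 2.056943735
θ̈ = (g·sinθ − cosθ·temp)/(l·(4/3 − m·cos²θ/(M+m))) = 1.225039094
ẍ = temp − m·l·θ̈·cosθ/(M+m) = 2.001146603
Euler: x'=1.585207543+0.023723·1.361627967=1.617509443, ẋ'=1.361627967+0.023723·2.001146603=1.409101168
       θ'=0.258783232+0.023723·-1.135081571=0.231855692, θ̇'=-1.135081571+0.023723·1.225039094=-1.106019969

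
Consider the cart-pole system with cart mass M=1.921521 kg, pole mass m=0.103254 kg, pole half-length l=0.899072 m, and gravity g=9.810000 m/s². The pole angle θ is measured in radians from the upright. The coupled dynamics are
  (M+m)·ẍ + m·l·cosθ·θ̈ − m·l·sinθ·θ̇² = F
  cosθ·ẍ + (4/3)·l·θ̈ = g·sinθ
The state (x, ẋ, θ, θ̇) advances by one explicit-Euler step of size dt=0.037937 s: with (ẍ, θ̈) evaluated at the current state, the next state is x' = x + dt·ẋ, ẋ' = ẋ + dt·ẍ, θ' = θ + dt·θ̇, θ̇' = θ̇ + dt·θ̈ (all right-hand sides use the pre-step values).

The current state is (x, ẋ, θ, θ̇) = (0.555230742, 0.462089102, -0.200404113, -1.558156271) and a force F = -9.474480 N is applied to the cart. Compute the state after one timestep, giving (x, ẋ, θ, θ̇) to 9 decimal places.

sinθ=-0.199065372, cosθ=0.979986213
temp = (F + m·l·θ̇²·sinθ)/(M+m) = (-9.474480 + -0.044866181)/2.024775 = -4.701434076
θ̈ = (g·sinθ − cosθ·temp)/(l·(4/3 − m·cos²θ/(M+m))) = 2.298811700
ẍ = temp − m·l·θ̈·cosθ/(M+m) = -4.804721620
Euler: x'=0.555230742+0.037937·0.462089102=0.572761016, ẋ'=0.462089102+0.037937·-4.804721620=0.279812378
       θ'=-0.200404113+0.037937·-1.558156271=-0.259515887, θ̇'=-1.558156271+0.037937·2.298811700=-1.470946252

(0.572761016, 0.279812378, -0.259515887, -1.470946252)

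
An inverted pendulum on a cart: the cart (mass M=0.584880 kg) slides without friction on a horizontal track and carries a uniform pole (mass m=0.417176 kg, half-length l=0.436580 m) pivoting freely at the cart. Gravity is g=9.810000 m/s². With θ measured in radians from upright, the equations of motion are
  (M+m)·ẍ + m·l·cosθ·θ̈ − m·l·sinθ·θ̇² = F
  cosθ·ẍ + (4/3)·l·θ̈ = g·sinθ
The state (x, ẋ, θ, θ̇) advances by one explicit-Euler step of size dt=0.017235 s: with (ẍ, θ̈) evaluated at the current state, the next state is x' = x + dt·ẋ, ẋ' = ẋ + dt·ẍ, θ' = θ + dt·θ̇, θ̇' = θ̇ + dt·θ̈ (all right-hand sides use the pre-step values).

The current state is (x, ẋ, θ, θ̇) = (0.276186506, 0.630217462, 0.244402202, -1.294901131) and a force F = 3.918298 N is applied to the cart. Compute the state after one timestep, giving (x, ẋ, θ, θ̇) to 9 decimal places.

(0.287048304, 0.709914524, 0.222084581, -1.357460804)

sinθ=0.241976335, cosθ=0.970282151
temp = (F + m·l·θ̇²·sinθ)/(M+m) = (3.918298 + 0.073897419)/1.002056 = 3.984004306
θ̈ = (g·sinθ − cosθ·temp)/(l·(4/3 − m·cos²θ/(M+m))) = -3.629804063
ẍ = temp − m·l·θ̈·cosθ/(M+m) = 4.624140501
Euler: x'=0.276186506+0.017235·0.630217462=0.287048304, ẋ'=0.630217462+0.017235·4.624140501=0.709914524
       θ'=0.244402202+0.017235·-1.294901131=0.222084581, θ̇'=-1.294901131+0.017235·-3.629804063=-1.357460804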